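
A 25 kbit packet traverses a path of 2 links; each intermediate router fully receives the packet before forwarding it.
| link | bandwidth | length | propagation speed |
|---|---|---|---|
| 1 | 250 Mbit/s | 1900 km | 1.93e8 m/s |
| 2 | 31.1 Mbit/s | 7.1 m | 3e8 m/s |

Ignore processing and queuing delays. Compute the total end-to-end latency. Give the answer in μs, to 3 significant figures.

10700 μs

L = 25000 bits.
Transmission delays (L/R per hop): 100, 803.859 μs; sum = 903.859 μs.
Propagation delays (d/s per hop): 9844.56, 0.0236667 μs; sum = 9844.58 μs.
End-to-end = 10700 μs.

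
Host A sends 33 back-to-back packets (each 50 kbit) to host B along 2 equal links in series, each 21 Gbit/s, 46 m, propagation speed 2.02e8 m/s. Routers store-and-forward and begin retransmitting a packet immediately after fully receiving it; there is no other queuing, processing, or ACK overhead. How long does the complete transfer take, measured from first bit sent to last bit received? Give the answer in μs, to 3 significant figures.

Per-hop transmission t_tx = L/R = 50000/21000000000 = 2.38095 μs.
Per-hop propagation t_prop = 46/202000000 = 0.227723 μs.
Pipeline fill: first packet needs 2·t_tx to clear all hops; remaining 32 packets each add one t_tx.
Total = (2+33-1)·t_tx + 2·t_prop = 34·2.38095 + 2·0.227723 = 81.4 μs.

81.4 μs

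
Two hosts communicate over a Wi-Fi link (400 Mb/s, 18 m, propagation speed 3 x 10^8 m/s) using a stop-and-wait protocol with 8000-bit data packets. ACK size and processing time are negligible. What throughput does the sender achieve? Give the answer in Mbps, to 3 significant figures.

t_tx = L/R = 8000/400000000 = 2e-05 s.
t_prop = 18/300000000 = 6e-08 s; RTT = 1.2e-07 s.
Cycle = t_tx + RTT = 2.012e-05 s.
Throughput = L / cycle = 8000 / 2.012e-05 = 398 Mbps.

398 Mbps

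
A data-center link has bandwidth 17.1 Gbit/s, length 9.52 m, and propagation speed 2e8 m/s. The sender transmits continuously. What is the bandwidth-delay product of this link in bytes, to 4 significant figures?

101.7 bytes

Propagation delay = 9.52 / 200000000 = 4.76e-08 s.
BDP = R × t_prop = 1.71e+10 × 4.76e-08 = 813.96 bits.
In bytes: 813.96/8 = 101.7 bytes.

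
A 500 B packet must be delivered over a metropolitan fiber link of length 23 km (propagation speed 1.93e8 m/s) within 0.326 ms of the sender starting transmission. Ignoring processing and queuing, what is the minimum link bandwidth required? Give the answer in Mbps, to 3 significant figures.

L = 4000 bits.
Propagation delay = 23000 / 193000000 = 0.119171 ms.
Transmission budget = 0.326 − 0.119171 = 0.206829 ms.
R ≥ L / t_tx = 4000 bits / 0.000206829 s = 19.3 Mbps.

19.3 Mbps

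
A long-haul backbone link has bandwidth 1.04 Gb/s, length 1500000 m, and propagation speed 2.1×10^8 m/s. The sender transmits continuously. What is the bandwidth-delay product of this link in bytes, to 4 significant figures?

Propagation delay = 1500000 / 210000000 = 0.00714286 s.
BDP = R × t_prop = 1040000000 × 0.00714286 = 7428570 bits.
In bytes: 7428570/8 = 928600 bytes.

928600 bytes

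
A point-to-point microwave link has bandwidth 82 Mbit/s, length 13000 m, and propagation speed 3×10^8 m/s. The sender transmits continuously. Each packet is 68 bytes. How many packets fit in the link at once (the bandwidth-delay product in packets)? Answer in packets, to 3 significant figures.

Propagation delay = 13000 / 300000000 = 4.33333e-05 s.
BDP = R × t_prop = 82000000 × 4.33333e-05 = 3553.33 bits.
In packets of 544 bits: 6.53 packets.

6.53 packets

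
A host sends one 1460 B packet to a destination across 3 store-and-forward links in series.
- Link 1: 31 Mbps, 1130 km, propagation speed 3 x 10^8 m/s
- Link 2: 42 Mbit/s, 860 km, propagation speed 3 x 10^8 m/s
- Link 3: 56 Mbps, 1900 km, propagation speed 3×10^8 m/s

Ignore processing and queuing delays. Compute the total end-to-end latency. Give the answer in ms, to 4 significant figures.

L = 1460 × 8 = 11680 bits.
Transmission delays (L/R per hop): 0.376774, 0.278095, 0.208571 ms; sum = 0.863441 ms.
Propagation delays (d/s per hop): 3.76667, 2.86667, 6.33333 ms; sum = 12.9667 ms.
End-to-end = 13.83 ms.

13.83 ms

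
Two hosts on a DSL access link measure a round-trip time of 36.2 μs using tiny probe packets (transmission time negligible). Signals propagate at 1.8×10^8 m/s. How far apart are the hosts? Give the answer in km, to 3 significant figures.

One-way propagation = RTT/2 = 18.1 μs.
d = s × t = 180000000 × 1.81e-05 = 3.26 km.

3.26 km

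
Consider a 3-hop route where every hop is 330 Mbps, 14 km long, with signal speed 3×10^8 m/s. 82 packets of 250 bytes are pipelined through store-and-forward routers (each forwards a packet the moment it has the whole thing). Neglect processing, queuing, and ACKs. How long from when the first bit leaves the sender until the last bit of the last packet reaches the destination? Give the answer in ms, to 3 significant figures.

0.649 ms

Per-hop transmission t_tx = L/R = 2000/330000000 = 0.00606061 ms.
Per-hop propagation t_prop = 14000/300000000 = 0.0466667 ms.
Pipeline fill: first packet needs 3·t_tx to clear all hops; remaining 81 packets each add one t_tx.
Total = (3+82-1)·t_tx + 3·t_prop = 84·0.00606061 + 3·0.0466667 = 0.649 ms.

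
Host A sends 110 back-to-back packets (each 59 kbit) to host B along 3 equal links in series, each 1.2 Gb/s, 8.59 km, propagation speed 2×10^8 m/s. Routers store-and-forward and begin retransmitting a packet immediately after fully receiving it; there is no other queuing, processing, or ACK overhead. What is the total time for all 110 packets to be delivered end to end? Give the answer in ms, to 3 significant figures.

5.64 ms

Per-hop transmission t_tx = L/R = 59000/1200000000 = 0.0491667 ms.
Per-hop propagation t_prop = 8590/200000000 = 0.04295 ms.
Pipeline fill: first packet needs 3·t_tx to clear all hops; remaining 109 packets each add one t_tx.
Total = (3+110-1)·t_tx + 3·t_prop = 112·0.0491667 + 3·0.04295 = 5.64 ms.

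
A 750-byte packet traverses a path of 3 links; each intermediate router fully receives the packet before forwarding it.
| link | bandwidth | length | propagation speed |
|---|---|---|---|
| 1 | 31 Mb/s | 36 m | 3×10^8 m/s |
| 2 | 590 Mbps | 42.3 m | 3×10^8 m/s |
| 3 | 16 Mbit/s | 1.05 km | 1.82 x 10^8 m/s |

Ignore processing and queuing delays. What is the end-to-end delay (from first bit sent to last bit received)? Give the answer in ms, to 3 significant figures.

L = 750 × 8 = 6000 bits.
Transmission delays (L/R per hop): 0.193548, 0.0101695, 0.375 ms; sum = 0.578718 ms.
Propagation delays (d/s per hop): 0.00012, 0.000141, 0.00576923 ms; sum = 0.00603023 ms.
End-to-end = 0.585 ms.

0.585 ms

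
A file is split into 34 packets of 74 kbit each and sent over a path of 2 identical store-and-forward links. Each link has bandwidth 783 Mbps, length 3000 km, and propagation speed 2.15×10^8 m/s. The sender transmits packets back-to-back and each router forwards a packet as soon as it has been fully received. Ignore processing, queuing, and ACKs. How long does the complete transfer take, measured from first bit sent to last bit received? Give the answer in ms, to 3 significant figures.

Per-hop transmission t_tx = L/R = 74000/783000000 = 0.0945083 ms.
Per-hop propagation t_prop = 3000000/215000000 = 13.9535 ms.
Pipeline fill: first packet needs 2·t_tx to clear all hops; remaining 33 packets each add one t_tx.
Total = (2+34-1)·t_tx + 2·t_prop = 35·0.0945083 + 2·13.9535 = 31.2 ms.

31.2 ms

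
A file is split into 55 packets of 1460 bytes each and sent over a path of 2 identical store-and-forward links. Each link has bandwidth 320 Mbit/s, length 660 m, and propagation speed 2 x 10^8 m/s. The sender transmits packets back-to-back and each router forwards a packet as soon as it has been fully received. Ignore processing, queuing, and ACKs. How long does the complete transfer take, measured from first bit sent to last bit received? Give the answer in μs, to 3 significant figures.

2050 μs

Per-hop transmission t_tx = L/R = 11680/320000000 = 36.5 μs.
Per-hop propagation t_prop = 660/200000000 = 3.3 μs.
Pipeline fill: first packet needs 2·t_tx to clear all hops; remaining 54 packets each add one t_tx.
Total = (2+55-1)·t_tx + 2·t_prop = 56·36.5 + 2·3.3 = 2050 μs.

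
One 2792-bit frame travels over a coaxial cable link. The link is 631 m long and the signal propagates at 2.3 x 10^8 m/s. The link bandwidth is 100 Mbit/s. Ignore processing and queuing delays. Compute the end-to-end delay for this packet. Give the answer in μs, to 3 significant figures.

30.7 μs

Transmission delay = L/R = 2792 / 100000000 = 27.92 μs.
Propagation delay = d/s = 631 m / 2.3e+08 m/s = 2.74348 μs.
Total = 30.7 μs.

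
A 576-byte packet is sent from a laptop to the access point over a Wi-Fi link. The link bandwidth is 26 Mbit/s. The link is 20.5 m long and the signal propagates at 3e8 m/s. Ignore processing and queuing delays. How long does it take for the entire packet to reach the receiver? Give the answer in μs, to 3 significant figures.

L = 576 × 8 = 4608 bits.
Transmission delay = L/R = 4608 / 26000000 = 177.231 μs.
Propagation delay = d/s = 20.5 m / 300000000 m/s = 0.0683333 μs.
Total = 177 μs.

177 μs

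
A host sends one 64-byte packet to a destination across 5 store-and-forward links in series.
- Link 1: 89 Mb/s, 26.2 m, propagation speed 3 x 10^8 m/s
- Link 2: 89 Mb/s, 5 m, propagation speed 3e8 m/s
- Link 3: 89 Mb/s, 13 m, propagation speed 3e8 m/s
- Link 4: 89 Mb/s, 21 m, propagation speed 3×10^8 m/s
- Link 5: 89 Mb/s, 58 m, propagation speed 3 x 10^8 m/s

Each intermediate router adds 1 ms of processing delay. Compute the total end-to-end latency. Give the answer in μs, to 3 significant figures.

L = 64 × 8 = 512 bits.
Transmission delay per hop = L/R = 512/89000000 = 5.75281 μs; 5 hops → 28.764 μs.
Propagation delays (d/s per hop): 0.0873333, 0.0166667, 0.0433333, 0.07, 0.193333 μs; sum = 0.410667 μs.
Processing at 4 router(s): 4 × 1 ms = 4000 μs.
End-to-end = 4030 μs.

4030 μs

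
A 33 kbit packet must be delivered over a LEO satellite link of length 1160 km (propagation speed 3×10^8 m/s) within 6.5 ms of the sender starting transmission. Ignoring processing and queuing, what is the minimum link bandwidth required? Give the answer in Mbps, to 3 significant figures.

12.5 Mbps

Propagation delay = 1160000 / 300000000 = 3.86667 ms.
Transmission budget = 6.5 − 3.86667 = 2.63333 ms.
R ≥ L / t_tx = 33000 bits / 0.00263333 s = 12.5 Mbps.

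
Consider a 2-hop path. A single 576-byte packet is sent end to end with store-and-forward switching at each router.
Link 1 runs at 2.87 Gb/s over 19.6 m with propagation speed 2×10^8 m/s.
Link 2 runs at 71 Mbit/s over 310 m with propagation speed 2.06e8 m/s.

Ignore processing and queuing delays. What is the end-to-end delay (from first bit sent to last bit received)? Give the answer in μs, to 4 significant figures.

68.11 μs

L = 576 × 8 = 4608 bits.
Transmission delays (L/R per hop): 1.60557, 64.9014 μs; sum = 66.507 μs.
Propagation delays (d/s per hop): 0.098, 1.50485 μs; sum = 1.60285 μs.
End-to-end = 68.11 μs.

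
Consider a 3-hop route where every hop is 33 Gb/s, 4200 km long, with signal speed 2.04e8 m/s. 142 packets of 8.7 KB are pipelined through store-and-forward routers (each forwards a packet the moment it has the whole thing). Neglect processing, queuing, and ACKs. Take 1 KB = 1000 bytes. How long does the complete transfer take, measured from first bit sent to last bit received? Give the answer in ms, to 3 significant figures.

62.1 ms

Per-hop transmission t_tx = L/R = 69600/33000000000 = 0.00210909 ms.
Per-hop propagation t_prop = 4200000/204000000 = 20.5882 ms.
Pipeline fill: first packet needs 3·t_tx to clear all hops; remaining 141 packets each add one t_tx.
Total = (3+142-1)·t_tx + 3·t_prop = 144·0.00210909 + 3·20.5882 = 62.1 ms.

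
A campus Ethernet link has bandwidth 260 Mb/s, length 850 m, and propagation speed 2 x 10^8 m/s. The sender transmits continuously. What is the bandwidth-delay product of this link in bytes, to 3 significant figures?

138 bytes

Propagation delay = 850 / 200000000 = 4.25e-06 s.
BDP = R × t_prop = 260000000 × 4.25e-06 = 1105 bits.
In bytes: 1105/8 = 138 bytes.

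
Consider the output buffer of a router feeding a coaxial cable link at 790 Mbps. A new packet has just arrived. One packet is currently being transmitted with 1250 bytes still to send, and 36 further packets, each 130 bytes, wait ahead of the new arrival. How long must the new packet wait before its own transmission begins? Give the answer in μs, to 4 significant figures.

60.05 μs

Each queued packet: L/R = 1040/790000000 = 1.31646 μs.
36 queued → 47.3924 μs.
Plus remaining 10000 bits of current packet: 12.6582 μs.
Queuing delay = 60.05 μs.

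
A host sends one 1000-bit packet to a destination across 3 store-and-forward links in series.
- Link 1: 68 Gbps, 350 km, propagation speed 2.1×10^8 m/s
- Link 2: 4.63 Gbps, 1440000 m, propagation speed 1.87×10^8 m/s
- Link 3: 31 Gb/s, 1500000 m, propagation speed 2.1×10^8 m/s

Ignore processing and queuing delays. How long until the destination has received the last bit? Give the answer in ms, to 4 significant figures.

Transmission delays (L/R per hop): 1.47059e-05, 0.000215983, 3.22581e-05 ms; sum = 0.000262947 ms.
Propagation delays (d/s per hop): 1.66667, 7.70053, 7.14286 ms; sum = 16.5101 ms.
End-to-end = 16.51 ms.

16.51 ms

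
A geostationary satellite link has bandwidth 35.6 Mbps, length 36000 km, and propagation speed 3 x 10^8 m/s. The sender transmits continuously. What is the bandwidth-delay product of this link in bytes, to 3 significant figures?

Propagation delay = 36000000 / 300000000 = 0.12 s.
BDP = R × t_prop = 35600000 × 0.12 = 4272000 bits.
In bytes: 4272000/8 = 534000 bytes.

534000 bytes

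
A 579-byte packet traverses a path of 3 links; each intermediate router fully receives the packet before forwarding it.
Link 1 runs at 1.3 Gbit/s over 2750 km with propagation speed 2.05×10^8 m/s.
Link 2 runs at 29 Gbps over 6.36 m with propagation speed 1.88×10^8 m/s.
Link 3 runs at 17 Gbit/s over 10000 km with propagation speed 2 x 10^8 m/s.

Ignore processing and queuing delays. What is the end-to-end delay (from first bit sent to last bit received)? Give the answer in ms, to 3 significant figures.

63.4 ms

L = 579 × 8 = 4632 bits.
Transmission delays (L/R per hop): 0.00356308, 0.000159724, 0.000272471 ms; sum = 0.00399527 ms.
Propagation delays (d/s per hop): 13.4146, 3.38298e-05, 50 ms; sum = 63.4147 ms.
End-to-end = 63.4 ms.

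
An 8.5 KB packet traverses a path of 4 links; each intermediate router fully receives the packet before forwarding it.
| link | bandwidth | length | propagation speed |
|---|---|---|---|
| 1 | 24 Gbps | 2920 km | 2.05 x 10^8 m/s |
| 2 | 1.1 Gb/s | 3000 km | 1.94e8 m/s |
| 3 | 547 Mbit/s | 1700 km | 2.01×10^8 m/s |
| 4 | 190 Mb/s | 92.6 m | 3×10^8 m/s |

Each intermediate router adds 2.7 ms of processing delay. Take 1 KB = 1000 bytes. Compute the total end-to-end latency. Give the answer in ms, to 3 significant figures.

L = 68000 bits.
Transmission delays (L/R per hop): 0.00283333, 0.0618182, 0.124314, 0.357895 ms; sum = 0.546861 ms.
Propagation delays (d/s per hop): 14.2439, 15.4639, 8.45771, 0.000308667 ms; sum = 38.1658 ms.
Processing at 3 router(s): 3 × 2.7 ms = 8.1 ms.
End-to-end = 46.8 ms.

46.8 ms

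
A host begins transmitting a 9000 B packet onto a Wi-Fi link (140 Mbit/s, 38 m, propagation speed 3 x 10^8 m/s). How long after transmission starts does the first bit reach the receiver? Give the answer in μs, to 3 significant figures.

0.127 μs

First bit experiences only propagation delay: d/s = 38/300000000 = 0.127 μs.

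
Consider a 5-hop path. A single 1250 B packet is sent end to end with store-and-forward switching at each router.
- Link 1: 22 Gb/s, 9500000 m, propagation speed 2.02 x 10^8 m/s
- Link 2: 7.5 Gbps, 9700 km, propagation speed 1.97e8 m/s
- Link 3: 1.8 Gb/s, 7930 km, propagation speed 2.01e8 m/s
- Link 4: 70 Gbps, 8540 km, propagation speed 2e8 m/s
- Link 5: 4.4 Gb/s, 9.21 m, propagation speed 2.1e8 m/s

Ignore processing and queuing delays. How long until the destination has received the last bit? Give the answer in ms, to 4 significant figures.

178.4 ms

L = 1250 × 8 = 10000 bits.
Transmission delays (L/R per hop): 0.000454545, 0.00133333, 0.00555556, 0.000142857, 0.00227273 ms; sum = 0.00975902 ms.
Propagation delays (d/s per hop): 47.0297, 49.2386, 39.4527, 42.7, 4.38571e-05 ms; sum = 178.421 ms.
End-to-end = 178.4 ms.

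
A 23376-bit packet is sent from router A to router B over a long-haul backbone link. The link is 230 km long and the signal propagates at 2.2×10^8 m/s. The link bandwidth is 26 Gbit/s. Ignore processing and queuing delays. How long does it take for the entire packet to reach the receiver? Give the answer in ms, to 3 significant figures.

1.05 ms

Transmission delay = L/R = 23376 / 26000000000 = 0.000899077 ms.
Propagation delay = d/s = 230000 m / 2.2e+08 m/s = 1.04545 ms.
Total = 1.05 ms.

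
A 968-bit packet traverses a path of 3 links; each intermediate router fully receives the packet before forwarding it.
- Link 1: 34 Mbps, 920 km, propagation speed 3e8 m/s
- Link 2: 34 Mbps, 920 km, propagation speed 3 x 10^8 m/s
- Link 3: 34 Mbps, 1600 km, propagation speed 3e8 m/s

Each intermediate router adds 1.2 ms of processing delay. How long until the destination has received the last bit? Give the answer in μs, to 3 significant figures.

Transmission delay per hop = L/R = 968/34000000 = 28.4706 μs; 3 hops → 85.4118 μs.
Propagation delays (d/s per hop): 3066.67, 3066.67, 5333.33 μs; sum = 11466.7 μs.
Processing at 2 router(s): 2 × 1.2 ms = 2400 μs.
End-to-end = 14000 μs.

14000 μs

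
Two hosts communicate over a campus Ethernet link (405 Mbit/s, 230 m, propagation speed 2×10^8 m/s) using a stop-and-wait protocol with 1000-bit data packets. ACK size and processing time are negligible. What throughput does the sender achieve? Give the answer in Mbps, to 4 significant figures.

t_tx = L/R = 1000/405000000 = 2.46914e-06 s.
t_prop = 230/200000000 = 1.15e-06 s; RTT = 2.3e-06 s.
Cycle = t_tx + RTT = 4.76914e-06 s.
Throughput = L / cycle = 1000 / 4.76914e-06 = 209.7 Mbps.

209.7 Mbps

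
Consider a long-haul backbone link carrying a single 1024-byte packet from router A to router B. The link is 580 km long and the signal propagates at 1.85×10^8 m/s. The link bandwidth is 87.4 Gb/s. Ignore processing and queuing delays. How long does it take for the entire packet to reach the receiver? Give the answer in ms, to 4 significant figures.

3.135 ms

L = 1024 × 8 = 8192 bits.
Transmission delay = L/R = 8192 / 87400000000 = 9.373e-05 ms.
Propagation delay = d/s = 580000 m / 185000000 m/s = 3.13514 ms.
Total = 3.135 ms.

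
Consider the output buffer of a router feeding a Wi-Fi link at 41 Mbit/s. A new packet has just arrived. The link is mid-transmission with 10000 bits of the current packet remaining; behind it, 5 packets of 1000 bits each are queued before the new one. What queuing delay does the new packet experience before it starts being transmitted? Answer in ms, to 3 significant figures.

0.366 ms

Each queued packet: L/R = 1000/41000000 = 0.0243902 ms.
5 queued → 0.121951 ms.
Plus remaining 10000 bits of current packet: 0.243902 ms.
Queuing delay = 0.366 ms.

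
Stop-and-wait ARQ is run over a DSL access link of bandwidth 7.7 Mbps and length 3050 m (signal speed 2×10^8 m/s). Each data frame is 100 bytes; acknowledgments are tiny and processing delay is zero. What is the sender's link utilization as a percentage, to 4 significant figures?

77.31 %

t_tx = L/R = 800/7700000 = 0.000103896 s.
t_prop = 3050/200000000 = 1.525e-05 s; RTT = 3.05e-05 s.
Cycle = t_tx + RTT = 0.000134396 s.
Utilization = t_tx / cycle = 0.000103896/0.000134396 = 77.31 %.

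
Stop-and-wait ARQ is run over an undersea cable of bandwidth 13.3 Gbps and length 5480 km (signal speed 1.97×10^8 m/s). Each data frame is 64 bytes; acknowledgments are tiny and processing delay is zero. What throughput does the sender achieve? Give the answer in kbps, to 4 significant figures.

t_tx = L/R = 512/13300000000 = 3.84962e-08 s.
t_prop = 5480000/197000000 = 0.0278173 s; RTT = 0.0556345 s.
Cycle = t_tx + RTT = 0.0556346 s.
Throughput = L / cycle = 512 / 0.0556346 = 9.203 kbps.

9.203 kbps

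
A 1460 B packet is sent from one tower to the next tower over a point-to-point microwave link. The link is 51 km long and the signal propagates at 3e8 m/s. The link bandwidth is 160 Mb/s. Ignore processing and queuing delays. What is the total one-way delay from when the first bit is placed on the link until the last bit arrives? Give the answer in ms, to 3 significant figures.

0.243 ms

L = 1460 × 8 = 11680 bits.
Transmission delay = L/R = 11680 / 160000000 = 0.073 ms.
Propagation delay = d/s = 51000 m / 300000000 m/s = 0.17 ms.
Total = 0.243 ms.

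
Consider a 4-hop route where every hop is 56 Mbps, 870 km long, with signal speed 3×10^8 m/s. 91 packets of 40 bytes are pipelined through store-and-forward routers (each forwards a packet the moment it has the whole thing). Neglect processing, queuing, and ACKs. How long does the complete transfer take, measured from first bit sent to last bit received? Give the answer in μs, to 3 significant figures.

Per-hop transmission t_tx = L/R = 320/56000000 = 5.71429 μs.
Per-hop propagation t_prop = 870000/300000000 = 2900 μs.
Pipeline fill: first packet needs 4·t_tx to clear all hops; remaining 90 packets each add one t_tx.
Total = (4+91-1)·t_tx + 4·t_prop = 94·5.71429 + 4·2900 = 12100 μs.

12100 μs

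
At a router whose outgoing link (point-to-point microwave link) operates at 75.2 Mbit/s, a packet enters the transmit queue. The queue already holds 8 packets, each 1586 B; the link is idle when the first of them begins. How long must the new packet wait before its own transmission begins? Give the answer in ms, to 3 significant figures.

Each queued packet: L/R = 12688/75200000 = 0.168723 ms.
8 queued → 1.34979 ms.
Queuing delay = 1.35 ms.

1.35 ms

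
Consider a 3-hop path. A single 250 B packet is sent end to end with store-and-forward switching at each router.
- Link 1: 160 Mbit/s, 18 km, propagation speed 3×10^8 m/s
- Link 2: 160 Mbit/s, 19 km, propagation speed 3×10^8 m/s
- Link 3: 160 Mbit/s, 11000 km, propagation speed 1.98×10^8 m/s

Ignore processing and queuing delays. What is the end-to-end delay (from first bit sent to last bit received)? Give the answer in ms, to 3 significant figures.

55.7 ms

L = 250 × 8 = 2000 bits.
Transmission delay per hop = L/R = 2000/160000000 = 0.0125 ms; 3 hops → 0.0375 ms.
Propagation delays (d/s per hop): 0.06, 0.0633333, 55.5556 ms; sum = 55.6789 ms.
End-to-end = 55.7 ms.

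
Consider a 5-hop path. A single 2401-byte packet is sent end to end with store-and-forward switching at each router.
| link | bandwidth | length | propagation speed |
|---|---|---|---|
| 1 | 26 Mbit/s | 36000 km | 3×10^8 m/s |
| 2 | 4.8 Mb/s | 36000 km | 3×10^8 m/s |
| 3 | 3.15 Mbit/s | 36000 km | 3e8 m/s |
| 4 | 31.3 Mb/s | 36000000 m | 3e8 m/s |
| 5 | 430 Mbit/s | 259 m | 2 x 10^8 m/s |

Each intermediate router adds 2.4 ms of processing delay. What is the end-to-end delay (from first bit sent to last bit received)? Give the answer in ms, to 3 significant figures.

L = 2401 × 8 = 19208 bits.
Transmission delays (L/R per hop): 0.738769, 4.00167, 6.09778, 0.613674, 0.0446698 ms; sum = 11.4966 ms.
Propagation delays (d/s per hop): 120, 120, 120, 120, 0.001295 ms; sum = 480.001 ms.
Processing at 4 router(s): 4 × 2.4 ms = 9.6 ms.
End-to-end = 501 ms.

501 ms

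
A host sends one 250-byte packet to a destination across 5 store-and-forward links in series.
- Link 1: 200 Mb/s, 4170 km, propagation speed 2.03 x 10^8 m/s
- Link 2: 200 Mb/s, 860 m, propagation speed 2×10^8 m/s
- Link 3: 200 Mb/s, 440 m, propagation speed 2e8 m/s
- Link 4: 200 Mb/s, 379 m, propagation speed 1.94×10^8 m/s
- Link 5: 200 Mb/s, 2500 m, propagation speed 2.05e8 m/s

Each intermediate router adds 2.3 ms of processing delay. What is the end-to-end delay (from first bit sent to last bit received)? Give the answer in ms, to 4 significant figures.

29.81 ms

L = 250 × 8 = 2000 bits.
Transmission delay per hop = L/R = 2000/200000000 = 0.01 ms; 5 hops → 0.05 ms.
Propagation delays (d/s per hop): 20.5419, 0.0043, 0.0022, 0.00195361, 0.0121951 ms; sum = 20.5625 ms.
Processing at 4 router(s): 4 × 2.3 ms = 9.2 ms.
End-to-end = 29.81 ms.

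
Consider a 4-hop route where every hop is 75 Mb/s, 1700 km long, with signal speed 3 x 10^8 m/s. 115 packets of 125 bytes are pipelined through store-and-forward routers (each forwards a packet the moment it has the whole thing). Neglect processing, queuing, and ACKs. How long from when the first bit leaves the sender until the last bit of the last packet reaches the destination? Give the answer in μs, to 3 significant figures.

Per-hop transmission t_tx = L/R = 1000/75000000 = 13.3333 μs.
Per-hop propagation t_prop = 1700000/300000000 = 5666.67 μs.
Pipeline fill: first packet needs 4·t_tx to clear all hops; remaining 114 packets each add one t_tx.
Total = (4+115-1)·t_tx + 4·t_prop = 118·13.3333 + 4·5666.67 = 24200 μs.

24200 μs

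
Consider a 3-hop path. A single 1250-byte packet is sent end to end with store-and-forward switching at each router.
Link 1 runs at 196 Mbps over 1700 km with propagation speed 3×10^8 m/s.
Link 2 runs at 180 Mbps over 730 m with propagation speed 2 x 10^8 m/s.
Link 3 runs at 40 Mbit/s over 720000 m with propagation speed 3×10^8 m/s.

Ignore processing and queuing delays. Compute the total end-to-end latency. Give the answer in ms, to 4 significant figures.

8.427 ms

L = 1250 × 8 = 10000 bits.
Transmission delays (L/R per hop): 0.0510204, 0.0555556, 0.25 ms; sum = 0.356576 ms.
Propagation delays (d/s per hop): 5.66667, 0.00365, 2.4 ms; sum = 8.07032 ms.
End-to-end = 8.427 ms.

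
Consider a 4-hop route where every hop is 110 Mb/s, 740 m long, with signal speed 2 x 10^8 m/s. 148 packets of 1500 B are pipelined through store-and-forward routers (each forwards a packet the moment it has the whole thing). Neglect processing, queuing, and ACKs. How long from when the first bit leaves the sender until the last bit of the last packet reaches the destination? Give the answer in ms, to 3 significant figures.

Per-hop transmission t_tx = L/R = 12000/110000000 = 0.109091 ms.
Per-hop propagation t_prop = 740/200000000 = 0.0037 ms.
Pipeline fill: first packet needs 4·t_tx to clear all hops; remaining 147 packets each add one t_tx.
Total = (4+148-1)·t_tx + 4·t_prop = 151·0.109091 + 4·0.0037 = 16.5 ms.

16.5 ms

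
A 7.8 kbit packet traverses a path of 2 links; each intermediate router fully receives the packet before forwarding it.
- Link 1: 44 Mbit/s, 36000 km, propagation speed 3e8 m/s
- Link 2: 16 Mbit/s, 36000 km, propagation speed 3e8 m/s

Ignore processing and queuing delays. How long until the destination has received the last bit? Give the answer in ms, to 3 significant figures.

L = 7800 bits.
Transmission delays (L/R per hop): 0.177273, 0.4875 ms; sum = 0.664773 ms.
Propagation delays (d/s per hop): 120, 120 ms; sum = 240 ms.
End-to-end = 241 ms.

241 ms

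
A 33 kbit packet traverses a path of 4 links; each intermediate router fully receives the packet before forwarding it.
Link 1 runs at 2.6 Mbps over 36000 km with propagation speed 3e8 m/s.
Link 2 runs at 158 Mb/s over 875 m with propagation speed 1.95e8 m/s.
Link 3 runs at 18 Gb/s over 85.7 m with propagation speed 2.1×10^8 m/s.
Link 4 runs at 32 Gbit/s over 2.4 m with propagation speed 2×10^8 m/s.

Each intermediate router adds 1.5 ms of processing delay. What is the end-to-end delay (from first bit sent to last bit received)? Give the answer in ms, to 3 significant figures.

137 ms

L = 33000 bits.
Transmission delays (L/R per hop): 12.6923, 0.208861, 0.00183333, 0.00103125 ms; sum = 12.904 ms.
Propagation delays (d/s per hop): 120, 0.00448718, 0.000408095, 1.2e-05 ms; sum = 120.005 ms.
Processing at 3 router(s): 3 × 1.5 ms = 4.5 ms.
End-to-end = 137 ms.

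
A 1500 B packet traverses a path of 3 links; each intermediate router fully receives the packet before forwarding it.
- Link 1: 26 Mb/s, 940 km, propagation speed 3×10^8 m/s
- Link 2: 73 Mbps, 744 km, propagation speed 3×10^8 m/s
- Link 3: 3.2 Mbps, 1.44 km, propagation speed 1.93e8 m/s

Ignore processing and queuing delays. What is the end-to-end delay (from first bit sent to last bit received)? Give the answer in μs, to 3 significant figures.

10000 μs

L = 1500 × 8 = 12000 bits.
Transmission delays (L/R per hop): 461.538, 164.384, 3750 μs; sum = 4375.92 μs.
Propagation delays (d/s per hop): 3133.33, 2480, 7.46114 μs; sum = 5620.79 μs.
End-to-end = 10000 μs.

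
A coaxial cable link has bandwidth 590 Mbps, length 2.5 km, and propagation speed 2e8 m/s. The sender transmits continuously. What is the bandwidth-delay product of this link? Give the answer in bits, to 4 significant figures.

7375 bits

Propagation delay = 2500 / 200000000 = 1.25e-05 s.
BDP = R × t_prop = 590000000 × 1.25e-05 = 7375 bits.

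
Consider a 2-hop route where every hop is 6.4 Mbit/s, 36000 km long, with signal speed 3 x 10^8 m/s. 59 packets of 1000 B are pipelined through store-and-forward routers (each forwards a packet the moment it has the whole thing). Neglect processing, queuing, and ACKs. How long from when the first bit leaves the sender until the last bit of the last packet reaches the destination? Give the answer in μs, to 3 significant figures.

Per-hop transmission t_tx = L/R = 8000/6400000 = 1250 μs.
Per-hop propagation t_prop = 36000000/300000000 = 120000 μs.
Pipeline fill: first packet needs 2·t_tx to clear all hops; remaining 58 packets each add one t_tx.
Total = (2+59-1)·t_tx + 2·t_prop = 60·1250 + 2·120000 = 315000 μs.

315000 μs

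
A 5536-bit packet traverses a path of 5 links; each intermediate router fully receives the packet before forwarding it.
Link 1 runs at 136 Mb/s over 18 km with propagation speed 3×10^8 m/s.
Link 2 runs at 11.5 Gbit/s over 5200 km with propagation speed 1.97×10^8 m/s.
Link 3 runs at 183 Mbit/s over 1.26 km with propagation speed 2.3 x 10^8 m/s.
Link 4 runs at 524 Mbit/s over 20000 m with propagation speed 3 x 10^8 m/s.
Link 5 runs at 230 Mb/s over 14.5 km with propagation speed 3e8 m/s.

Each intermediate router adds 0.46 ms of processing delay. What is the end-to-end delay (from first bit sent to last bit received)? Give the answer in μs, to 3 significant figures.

Transmission delays (L/R per hop): 40.7059, 0.481391, 30.2514, 10.5649, 24.0696 μs; sum = 106.073 μs.
Propagation delays (d/s per hop): 60, 26395.9, 5.47826, 66.6667, 48.3333 μs; sum = 26576.4 μs.
Processing at 4 router(s): 4 × 0.46 ms = 1840 μs.
End-to-end = 28500 μs.

28500 μs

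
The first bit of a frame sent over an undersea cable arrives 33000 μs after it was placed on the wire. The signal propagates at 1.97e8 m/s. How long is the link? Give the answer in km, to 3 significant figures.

6500 km

d = s × t_prop = 197000000 × 0.033 = 6500 km.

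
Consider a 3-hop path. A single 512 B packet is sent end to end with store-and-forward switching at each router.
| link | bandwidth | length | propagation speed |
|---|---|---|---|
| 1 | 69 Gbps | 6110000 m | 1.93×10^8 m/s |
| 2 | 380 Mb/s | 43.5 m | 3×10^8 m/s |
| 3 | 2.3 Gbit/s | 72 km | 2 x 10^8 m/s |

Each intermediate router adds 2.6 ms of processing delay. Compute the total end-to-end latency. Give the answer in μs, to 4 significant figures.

L = 512 × 8 = 4096 bits.
Transmission delays (L/R per hop): 0.0593623, 10.7789, 1.78087 μs; sum = 12.6192 μs.
Propagation delays (d/s per hop): 31658, 0.145, 360 μs; sum = 32018.2 μs.
Processing at 2 router(s): 2 × 2.6 ms = 5200 μs.
End-to-end = 37230 μs.

37230 μs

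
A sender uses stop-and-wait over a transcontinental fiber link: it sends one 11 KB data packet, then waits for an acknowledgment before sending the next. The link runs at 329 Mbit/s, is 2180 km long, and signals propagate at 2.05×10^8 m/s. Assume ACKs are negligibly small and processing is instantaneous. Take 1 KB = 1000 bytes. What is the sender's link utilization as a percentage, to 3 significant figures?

1.24 %

t_tx = L/R = 88000/329000000 = 0.000267477 s.
t_prop = 2180000/2.05e+08 = 0.0106341 s; RTT = 0.0212683 s.
Cycle = t_tx + RTT = 0.0215358 s.
Utilization = t_tx / cycle = 0.000267477/0.0215358 = 1.24 %.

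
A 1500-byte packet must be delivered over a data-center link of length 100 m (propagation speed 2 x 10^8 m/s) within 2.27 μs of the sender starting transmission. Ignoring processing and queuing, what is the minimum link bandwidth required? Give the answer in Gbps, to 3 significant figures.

6.78 Gbps

L = 12000 bits.
Propagation delay = 100 / 200000000 = 0.5 μs.
Transmission budget = 2.27 − 0.5 = 1.77 μs.
R ≥ L / t_tx = 12000 bits / 1.77e-06 s = 6.78 Gbps.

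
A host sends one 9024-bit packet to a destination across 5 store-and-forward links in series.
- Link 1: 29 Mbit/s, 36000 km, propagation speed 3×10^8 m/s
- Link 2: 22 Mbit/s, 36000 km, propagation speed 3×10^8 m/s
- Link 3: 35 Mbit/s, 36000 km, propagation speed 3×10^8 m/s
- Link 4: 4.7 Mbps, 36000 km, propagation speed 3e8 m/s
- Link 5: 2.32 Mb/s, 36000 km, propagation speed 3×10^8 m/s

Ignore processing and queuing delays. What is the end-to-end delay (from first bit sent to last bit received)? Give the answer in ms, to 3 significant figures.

Transmission delays (L/R per hop): 0.311172, 0.410182, 0.257829, 1.92, 3.88966 ms; sum = 6.78884 ms.
Propagation delays (d/s per hop): 120, 120, 120, 120, 120 ms; sum = 600 ms.
End-to-end = 607 ms.

607 ms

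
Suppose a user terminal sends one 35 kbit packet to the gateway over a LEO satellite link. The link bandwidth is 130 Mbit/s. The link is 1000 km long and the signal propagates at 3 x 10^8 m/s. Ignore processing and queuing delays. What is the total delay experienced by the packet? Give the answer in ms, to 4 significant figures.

L = 35000 bits.
Transmission delay = L/R = 35000 / 130000000 = 0.269231 ms.
Propagation delay = d/s = 1000000 m / 300000000 m/s = 3.33333 ms.
Total = 3.603 ms.

3.603 ms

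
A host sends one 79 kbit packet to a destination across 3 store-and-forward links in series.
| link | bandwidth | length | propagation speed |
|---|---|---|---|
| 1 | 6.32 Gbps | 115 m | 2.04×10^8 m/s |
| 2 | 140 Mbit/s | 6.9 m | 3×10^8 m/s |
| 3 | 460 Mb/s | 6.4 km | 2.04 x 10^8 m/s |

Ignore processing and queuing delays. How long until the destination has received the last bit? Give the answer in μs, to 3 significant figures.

L = 79000 bits.
Transmission delays (L/R per hop): 12.5, 564.286, 171.739 μs; sum = 748.525 μs.
Propagation delays (d/s per hop): 0.563725, 0.023, 31.3725 μs; sum = 31.9593 μs.
End-to-end = 780 μs.

780 μs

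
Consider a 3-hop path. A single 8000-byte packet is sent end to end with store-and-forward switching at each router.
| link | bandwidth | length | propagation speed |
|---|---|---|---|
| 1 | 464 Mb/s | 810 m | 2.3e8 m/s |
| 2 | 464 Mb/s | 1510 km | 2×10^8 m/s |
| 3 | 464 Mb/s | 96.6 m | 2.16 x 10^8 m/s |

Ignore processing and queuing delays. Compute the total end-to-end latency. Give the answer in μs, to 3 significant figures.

7970 μs

L = 8000 × 8 = 64000 bits.
Transmission delay per hop = L/R = 64000/464000000 = 137.931 μs; 3 hops → 413.793 μs.
Propagation delays (d/s per hop): 3.52174, 7550, 0.447222 μs; sum = 7553.97 μs.
End-to-end = 7970 μs.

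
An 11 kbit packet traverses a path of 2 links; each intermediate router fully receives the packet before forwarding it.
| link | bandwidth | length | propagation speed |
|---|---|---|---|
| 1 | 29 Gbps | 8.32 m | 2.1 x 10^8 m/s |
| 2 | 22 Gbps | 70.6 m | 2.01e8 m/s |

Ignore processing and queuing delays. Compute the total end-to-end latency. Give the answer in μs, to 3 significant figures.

1.27 μs

L = 11000 bits.
Transmission delays (L/R per hop): 0.37931, 0.5 μs; sum = 0.87931 μs.
Propagation delays (d/s per hop): 0.039619, 0.351244 μs; sum = 0.390863 μs.
End-to-end = 1.27 μs.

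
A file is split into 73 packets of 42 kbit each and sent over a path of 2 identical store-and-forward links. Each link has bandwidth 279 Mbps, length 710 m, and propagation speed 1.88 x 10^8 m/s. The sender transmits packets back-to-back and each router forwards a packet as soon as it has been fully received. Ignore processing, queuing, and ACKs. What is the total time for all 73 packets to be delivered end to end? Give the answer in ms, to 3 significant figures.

11.1 ms

Per-hop transmission t_tx = L/R = 42000/279000000 = 0.150538 ms.
Per-hop propagation t_prop = 710/188000000 = 0.0037766 ms.
Pipeline fill: first packet needs 2·t_tx to clear all hops; remaining 72 packets each add one t_tx.
Total = (2+73-1)·t_tx + 2·t_prop = 74·0.150538 + 2·0.0037766 = 11.1 ms.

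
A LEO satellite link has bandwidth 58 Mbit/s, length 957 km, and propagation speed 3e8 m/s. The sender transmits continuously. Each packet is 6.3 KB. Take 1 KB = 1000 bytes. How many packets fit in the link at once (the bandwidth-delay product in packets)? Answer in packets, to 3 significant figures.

Propagation delay = 957000 / 300000000 = 0.00319 s.
BDP = R × t_prop = 58000000 × 0.00319 = 185020 bits.
In packets of 50400 bits: 3.67 packets.

3.67 packets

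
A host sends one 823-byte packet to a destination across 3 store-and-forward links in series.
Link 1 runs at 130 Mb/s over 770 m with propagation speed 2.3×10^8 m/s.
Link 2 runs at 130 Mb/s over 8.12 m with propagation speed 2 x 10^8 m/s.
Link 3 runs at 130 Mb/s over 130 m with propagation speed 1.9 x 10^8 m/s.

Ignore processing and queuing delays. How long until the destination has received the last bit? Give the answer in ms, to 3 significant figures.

0.156 ms

L = 823 × 8 = 6584 bits.
Transmission delay per hop = L/R = 6584/130000000 = 0.0506462 ms; 3 hops → 0.151938 ms.
Propagation delays (d/s per hop): 0.00334783, 4.06e-05, 0.000684211 ms; sum = 0.00407264 ms.
End-to-end = 0.156 ms.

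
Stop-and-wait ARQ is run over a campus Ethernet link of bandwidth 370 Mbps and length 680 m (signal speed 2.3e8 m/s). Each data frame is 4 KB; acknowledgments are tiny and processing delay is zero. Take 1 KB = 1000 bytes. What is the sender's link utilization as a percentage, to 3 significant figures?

t_tx = L/R = 32000/370000000 = 8.64865e-05 s.
t_prop = 680/2.3e+08 = 2.95652e-06 s; RTT = 5.91304e-06 s.
Cycle = t_tx + RTT = 9.23995e-05 s.
Utilization = t_tx / cycle = 8.64865e-05/9.23995e-05 = 93.6 %.

93.6 %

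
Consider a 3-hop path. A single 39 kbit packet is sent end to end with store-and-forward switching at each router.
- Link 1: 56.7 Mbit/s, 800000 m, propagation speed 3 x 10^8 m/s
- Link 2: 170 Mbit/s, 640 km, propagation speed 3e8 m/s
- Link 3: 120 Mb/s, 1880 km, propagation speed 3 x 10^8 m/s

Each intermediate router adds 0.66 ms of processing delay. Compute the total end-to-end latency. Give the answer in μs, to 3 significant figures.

13600 μs

L = 39000 bits.
Transmission delays (L/R per hop): 687.831, 229.412, 325 μs; sum = 1242.24 μs.
Propagation delays (d/s per hop): 2666.67, 2133.33, 6266.67 μs; sum = 11066.7 μs.
Processing at 2 router(s): 2 × 0.66 ms = 1320 μs.
End-to-end = 13600 μs.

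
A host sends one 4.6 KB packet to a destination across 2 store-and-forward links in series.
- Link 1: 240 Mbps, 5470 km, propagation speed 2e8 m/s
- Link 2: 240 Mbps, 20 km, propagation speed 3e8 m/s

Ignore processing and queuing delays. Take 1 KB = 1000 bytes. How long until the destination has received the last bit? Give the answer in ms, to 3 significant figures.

27.7 ms

L = 36800 bits.
Transmission delay per hop = L/R = 36800/240000000 = 0.153333 ms; 2 hops → 0.306667 ms.
Propagation delays (d/s per hop): 27.35, 0.0666667 ms; sum = 27.4167 ms.
End-to-end = 27.7 ms.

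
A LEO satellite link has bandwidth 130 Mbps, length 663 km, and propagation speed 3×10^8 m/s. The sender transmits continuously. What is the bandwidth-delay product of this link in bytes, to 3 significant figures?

Propagation delay = 663000 / 300000000 = 0.00221 s.
BDP = R × t_prop = 130000000 × 0.00221 = 287300 bits.
In bytes: 287300/8 = 35900 bytes.

35900 bytes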